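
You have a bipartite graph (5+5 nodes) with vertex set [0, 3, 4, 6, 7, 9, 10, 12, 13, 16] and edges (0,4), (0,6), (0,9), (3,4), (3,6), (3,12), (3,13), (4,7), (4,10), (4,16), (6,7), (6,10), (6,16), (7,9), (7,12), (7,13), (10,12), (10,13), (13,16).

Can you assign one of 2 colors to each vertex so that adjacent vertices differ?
Yes, G is 2-colorable

A valid 2-coloring: color 1: [0, 3, 7, 10, 16]; color 2: [4, 6, 9, 12, 13].
(χ(G) = 2 ≤ 2.)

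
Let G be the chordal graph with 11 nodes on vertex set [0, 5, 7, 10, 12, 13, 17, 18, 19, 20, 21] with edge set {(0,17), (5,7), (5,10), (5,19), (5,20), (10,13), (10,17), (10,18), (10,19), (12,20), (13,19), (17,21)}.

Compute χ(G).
χ(G) = 3

Clique number ω(G) = 3 (lower bound: χ ≥ ω).
The clique on [5, 10, 19] has size 3, forcing χ ≥ 3, and the coloring below uses 3 colors, so χ(G) = 3.
A valid 3-coloring: color 1: [0, 7, 10, 20, 21]; color 2: [5, 12, 13, 17, 18]; color 3: [19].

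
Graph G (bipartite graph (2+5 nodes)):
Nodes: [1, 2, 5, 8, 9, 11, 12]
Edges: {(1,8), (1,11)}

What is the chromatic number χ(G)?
Clique number ω(G) = 2 (lower bound: χ ≥ ω).
The graph is bipartite (no odd cycle), so 2 colors suffice: χ(G) = 2.
A valid 2-coloring: color 1: [1, 2, 5, 9, 12]; color 2: [8, 11].

χ(G) = 2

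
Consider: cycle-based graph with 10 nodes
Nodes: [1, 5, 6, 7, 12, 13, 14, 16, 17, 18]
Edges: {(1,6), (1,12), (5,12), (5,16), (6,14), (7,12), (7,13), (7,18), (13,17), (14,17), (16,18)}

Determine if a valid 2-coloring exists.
Odd cycle [17, 14, 6, 1, 12, 7, 13] needs 3 colors (χ ≥ 3).
Hence χ(G) ≥ 3 > 2, so no proper 2-coloring exists.

No, G is not 2-colorable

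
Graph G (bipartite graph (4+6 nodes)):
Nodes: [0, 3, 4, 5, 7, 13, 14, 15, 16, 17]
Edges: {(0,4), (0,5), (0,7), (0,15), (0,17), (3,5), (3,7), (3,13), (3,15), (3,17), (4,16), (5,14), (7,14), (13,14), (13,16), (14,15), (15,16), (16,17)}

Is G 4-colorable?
Yes, G is 4-colorable

A valid 4-coloring: color 1: [0, 3, 14, 16]; color 2: [4, 5, 7, 13, 15, 17].
(χ(G) = 2 ≤ 4.)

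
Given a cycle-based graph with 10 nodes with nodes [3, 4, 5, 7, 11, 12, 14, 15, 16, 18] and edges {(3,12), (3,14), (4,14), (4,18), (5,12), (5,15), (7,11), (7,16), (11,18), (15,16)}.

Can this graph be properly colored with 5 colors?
A valid 5-coloring: color 1: [7, 12, 14, 15, 18]; color 2: [3, 4, 5, 11, 16].
(χ(G) = 2 ≤ 5.)

Yes, G is 5-colorable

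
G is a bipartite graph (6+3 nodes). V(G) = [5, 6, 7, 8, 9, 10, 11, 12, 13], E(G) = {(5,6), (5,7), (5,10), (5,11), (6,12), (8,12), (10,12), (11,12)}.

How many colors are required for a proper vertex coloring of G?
Clique number ω(G) = 2 (lower bound: χ ≥ ω).
The graph is bipartite (no odd cycle), so 2 colors suffice: χ(G) = 2.
A valid 2-coloring: color 1: [5, 9, 12, 13]; color 2: [6, 7, 8, 10, 11].

χ(G) = 2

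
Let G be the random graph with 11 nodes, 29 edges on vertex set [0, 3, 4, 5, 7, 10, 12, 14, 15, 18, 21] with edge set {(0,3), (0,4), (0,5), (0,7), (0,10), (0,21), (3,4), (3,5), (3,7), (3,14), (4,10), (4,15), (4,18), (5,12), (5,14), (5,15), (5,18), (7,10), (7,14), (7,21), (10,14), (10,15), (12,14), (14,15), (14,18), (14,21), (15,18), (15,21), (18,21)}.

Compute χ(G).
Clique number ω(G) = 4 (lower bound: χ ≥ ω).
The clique on [14, 15, 18, 21] has size 4, forcing χ ≥ 4, and the coloring below uses 4 colors, so χ(G) = 4.
A valid 4-coloring: color 1: [0, 14]; color 2: [4, 5, 21]; color 3: [7, 12, 15]; color 4: [3, 10, 18].

χ(G) = 4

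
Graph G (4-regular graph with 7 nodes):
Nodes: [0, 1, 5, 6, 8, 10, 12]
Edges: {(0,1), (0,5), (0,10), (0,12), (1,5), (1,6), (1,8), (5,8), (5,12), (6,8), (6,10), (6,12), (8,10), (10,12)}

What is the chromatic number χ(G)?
Clique number ω(G) = 3 (lower bound: χ ≥ ω).
Suppose a proper 3-coloring c exists. The clique [0, 1, 5] takes 3 distinct colors; by symmetry let c(0) = 1, c(1) = 2, c(5) = 3.
- Vertex 8: neighbors [1, 5] already have colors [2, 3] ⇒ c(8) = 1.
- Vertex 6: neighbors [8, 1] already have colors [1, 2] ⇒ c(6) = 3.
- Vertex 10: neighbors [0, 6] already have colors [1, 3] ⇒ c(10) = 2.
- Vertex 12: neighbors [0, 10, 5] already have colors [1, 2, 3] — all 3 colors blocked. Contradiction.
The forced assignments end in a contradiction, so G has no proper 3-coloring (χ ≥ 4).
The coloring below uses 4 colors, so χ(G) = 4.
A valid 4-coloring: color 1: [5, 10]; color 2: [8, 12]; color 3: [0, 6]; color 4: [1].

χ(G) = 4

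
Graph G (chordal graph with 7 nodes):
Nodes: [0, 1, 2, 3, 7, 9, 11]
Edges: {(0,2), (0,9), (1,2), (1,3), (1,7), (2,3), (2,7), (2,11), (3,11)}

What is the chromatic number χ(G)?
Clique number ω(G) = 3 (lower bound: χ ≥ ω).
The clique on [1, 2, 3] has size 3, forcing χ ≥ 3, and the coloring below uses 3 colors, so χ(G) = 3.
A valid 3-coloring: color 1: [2, 9]; color 2: [0, 1, 11]; color 3: [3, 7].

χ(G) = 3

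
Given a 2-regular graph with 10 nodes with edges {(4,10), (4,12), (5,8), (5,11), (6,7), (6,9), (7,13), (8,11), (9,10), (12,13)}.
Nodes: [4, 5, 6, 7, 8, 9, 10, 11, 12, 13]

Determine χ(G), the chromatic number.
χ(G) = 3

Clique number ω(G) = 3 (lower bound: χ ≥ ω).
The clique on [5, 8, 11] has size 3, forcing χ ≥ 3, and the coloring below uses 3 colors, so χ(G) = 3.
A valid 3-coloring: color 1: [6, 10, 11, 12]; color 2: [4, 5, 9, 13]; color 3: [7, 8].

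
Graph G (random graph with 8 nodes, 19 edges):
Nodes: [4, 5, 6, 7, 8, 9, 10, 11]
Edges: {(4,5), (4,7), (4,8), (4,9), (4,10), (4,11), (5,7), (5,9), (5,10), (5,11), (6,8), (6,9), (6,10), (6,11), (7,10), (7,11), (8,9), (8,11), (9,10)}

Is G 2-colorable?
The clique on vertices [4, 5, 9, 10] has size 4 > 2, so it alone needs 4 colors.

No, G is not 2-colorable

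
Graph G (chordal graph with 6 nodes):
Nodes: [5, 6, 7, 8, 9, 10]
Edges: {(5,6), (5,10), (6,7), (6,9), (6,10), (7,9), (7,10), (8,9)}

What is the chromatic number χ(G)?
χ(G) = 3

Clique number ω(G) = 3 (lower bound: χ ≥ ω).
The clique on [6, 7, 9] has size 3, forcing χ ≥ 3, and the coloring below uses 3 colors, so χ(G) = 3.
A valid 3-coloring: color 1: [6, 8]; color 2: [9, 10]; color 3: [5, 7].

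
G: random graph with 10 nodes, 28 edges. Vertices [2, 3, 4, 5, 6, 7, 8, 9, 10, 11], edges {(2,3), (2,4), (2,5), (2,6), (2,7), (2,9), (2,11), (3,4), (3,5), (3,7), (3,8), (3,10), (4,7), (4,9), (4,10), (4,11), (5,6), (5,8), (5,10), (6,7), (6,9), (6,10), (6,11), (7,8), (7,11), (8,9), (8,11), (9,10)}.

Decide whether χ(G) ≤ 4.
Yes, G is 4-colorable

A valid 4-coloring: color 1: [2, 8, 10]; color 2: [4, 6]; color 3: [5, 7, 9]; color 4: [3, 11].
(χ(G) = 4 ≤ 4.)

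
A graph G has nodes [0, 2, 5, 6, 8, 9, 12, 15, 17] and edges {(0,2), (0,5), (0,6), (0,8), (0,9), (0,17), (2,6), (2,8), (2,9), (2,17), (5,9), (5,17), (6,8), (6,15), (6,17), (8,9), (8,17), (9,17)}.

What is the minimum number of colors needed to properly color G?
χ(G) = 5

Clique number ω(G) = 5 (lower bound: χ ≥ ω).
The clique on [0, 2, 8, 9, 17] has size 5, forcing χ ≥ 5, and the coloring below uses 5 colors, so χ(G) = 5.
A valid 5-coloring: color 1: [12, 15, 17]; color 2: [0]; color 3: [6, 9]; color 4: [5, 8]; color 5: [2].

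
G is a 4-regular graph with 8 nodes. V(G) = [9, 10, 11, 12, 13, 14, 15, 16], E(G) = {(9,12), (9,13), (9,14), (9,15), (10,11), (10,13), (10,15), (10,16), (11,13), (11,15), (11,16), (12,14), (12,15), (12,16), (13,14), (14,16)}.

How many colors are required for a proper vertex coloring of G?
χ(G) = 4

Clique number ω(G) = 3 (lower bound: χ ≥ ω).
Suppose a proper 3-coloring c exists. The clique [9, 12, 14] takes 3 distinct colors; by symmetry let c(9) = 1, c(12) = 2, c(14) = 3.
- Vertex 13: neighbors [9, 14] already have colors [1, 3] ⇒ c(13) = 2.
- Vertex 15: neighbors [9, 12] already have colors [1, 2] ⇒ c(15) = 3.
- Vertex 10: neighbors [13, 15] already have colors [2, 3] ⇒ c(10) = 1.
- Vertex 11: neighbors [10, 13, 15] already have colors [1, 2, 3] — all 3 colors blocked. Contradiction.
The forced assignments end in a contradiction, so G has no proper 3-coloring (χ ≥ 4).
The coloring below uses 4 colors, so χ(G) = 4.
A valid 4-coloring: color 1: [11, 14]; color 2: [10, 12]; color 3: [9, 16]; color 4: [13, 15].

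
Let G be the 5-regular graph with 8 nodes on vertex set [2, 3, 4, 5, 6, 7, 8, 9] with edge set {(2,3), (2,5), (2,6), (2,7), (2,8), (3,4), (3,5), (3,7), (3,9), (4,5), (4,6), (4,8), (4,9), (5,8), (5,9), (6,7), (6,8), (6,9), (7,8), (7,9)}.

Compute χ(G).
χ(G) = 4

Clique number ω(G) = 4 (lower bound: χ ≥ ω).
The clique on [3, 4, 5, 9] has size 4, forcing χ ≥ 4, and the coloring below uses 4 colors, so χ(G) = 4.
A valid 4-coloring: color 1: [2, 4]; color 2: [3, 6]; color 3: [8, 9]; color 4: [5, 7].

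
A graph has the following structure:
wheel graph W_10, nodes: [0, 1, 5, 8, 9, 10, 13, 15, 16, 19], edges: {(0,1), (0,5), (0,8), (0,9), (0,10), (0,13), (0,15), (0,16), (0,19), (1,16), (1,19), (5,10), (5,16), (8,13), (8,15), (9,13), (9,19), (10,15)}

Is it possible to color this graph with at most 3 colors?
Odd cycle [19, 1, 16, 5, 10, 15, 8, 13, 9] needs 3 colors (χ ≥ 3).
Vertex 0 is adjacent to every vertex of [1, 5, 8, 9, 10, 13, 15, 16, 19], which already need 3 colors among themselves, so 0 needs a new color (χ ≥ 4).
Hence χ(G) ≥ 4 > 3, so no proper 3-coloring exists.

No, G is not 3-colorable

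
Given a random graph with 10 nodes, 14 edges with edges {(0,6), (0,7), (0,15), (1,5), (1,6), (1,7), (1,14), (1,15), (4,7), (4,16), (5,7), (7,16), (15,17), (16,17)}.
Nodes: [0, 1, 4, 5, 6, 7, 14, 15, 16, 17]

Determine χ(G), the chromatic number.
Clique number ω(G) = 3 (lower bound: χ ≥ ω).
The clique on [1, 5, 7] has size 3, forcing χ ≥ 3, and the coloring below uses 3 colors, so χ(G) = 3.
A valid 3-coloring: color 1: [6, 7, 14, 15]; color 2: [0, 1, 16]; color 3: [4, 5, 17].

χ(G) = 3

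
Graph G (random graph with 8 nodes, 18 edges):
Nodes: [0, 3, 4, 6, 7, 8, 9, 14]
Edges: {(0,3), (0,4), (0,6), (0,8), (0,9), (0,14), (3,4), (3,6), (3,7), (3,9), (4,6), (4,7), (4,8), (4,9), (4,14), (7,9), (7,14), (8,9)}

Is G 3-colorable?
No, G is not 3-colorable

The clique on vertices [0, 4, 8, 9] has size 4 > 3, so it alone needs 4 colors.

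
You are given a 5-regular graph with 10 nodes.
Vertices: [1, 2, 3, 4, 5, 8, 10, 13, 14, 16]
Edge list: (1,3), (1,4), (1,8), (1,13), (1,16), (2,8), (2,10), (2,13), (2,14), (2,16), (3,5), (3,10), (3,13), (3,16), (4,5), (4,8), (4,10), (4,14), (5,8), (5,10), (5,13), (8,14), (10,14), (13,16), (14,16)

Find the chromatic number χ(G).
χ(G) = 4

Clique number ω(G) = 4 (lower bound: χ ≥ ω).
The clique on [1, 3, 13, 16] has size 4, forcing χ ≥ 4, and the coloring below uses 4 colors, so χ(G) = 4.
A valid 4-coloring: color 1: [2, 3, 4]; color 2: [1, 5, 14]; color 3: [8, 10, 13]; color 4: [16].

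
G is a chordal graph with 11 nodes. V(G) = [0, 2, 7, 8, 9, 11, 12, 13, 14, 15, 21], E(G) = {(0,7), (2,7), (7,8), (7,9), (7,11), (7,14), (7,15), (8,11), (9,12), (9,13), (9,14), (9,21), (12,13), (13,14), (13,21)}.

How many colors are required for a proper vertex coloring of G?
Clique number ω(G) = 3 (lower bound: χ ≥ ω).
The clique on [9, 13, 21] has size 3, forcing χ ≥ 3, and the coloring below uses 3 colors, so χ(G) = 3.
A valid 3-coloring: color 1: [7, 13]; color 2: [0, 2, 9, 11, 15]; color 3: [8, 12, 14, 21].

χ(G) = 3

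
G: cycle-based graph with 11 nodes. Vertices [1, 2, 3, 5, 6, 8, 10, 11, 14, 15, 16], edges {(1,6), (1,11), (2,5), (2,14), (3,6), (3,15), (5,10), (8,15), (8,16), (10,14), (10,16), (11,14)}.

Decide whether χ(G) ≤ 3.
Yes, G is 3-colorable

A valid 3-coloring: color 1: [1, 3, 5, 14, 16]; color 2: [2, 6, 8, 10, 11]; color 3: [15].
(χ(G) = 3 ≤ 3.)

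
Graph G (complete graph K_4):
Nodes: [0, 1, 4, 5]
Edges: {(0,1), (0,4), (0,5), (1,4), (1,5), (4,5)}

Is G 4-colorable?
A valid 4-coloring: color 1: [1]; color 2: [0]; color 3: [4]; color 4: [5].
(χ(G) = 4 ≤ 4.)

Yes, G is 4-colorable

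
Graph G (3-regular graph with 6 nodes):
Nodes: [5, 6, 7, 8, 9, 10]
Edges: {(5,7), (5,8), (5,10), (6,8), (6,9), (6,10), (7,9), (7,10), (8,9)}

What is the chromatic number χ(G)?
χ(G) = 3

Clique number ω(G) = 3 (lower bound: χ ≥ ω).
The clique on [6, 8, 9] has size 3, forcing χ ≥ 3, and the coloring below uses 3 colors, so χ(G) = 3.
A valid 3-coloring: color 1: [5, 6]; color 2: [9, 10]; color 3: [7, 8].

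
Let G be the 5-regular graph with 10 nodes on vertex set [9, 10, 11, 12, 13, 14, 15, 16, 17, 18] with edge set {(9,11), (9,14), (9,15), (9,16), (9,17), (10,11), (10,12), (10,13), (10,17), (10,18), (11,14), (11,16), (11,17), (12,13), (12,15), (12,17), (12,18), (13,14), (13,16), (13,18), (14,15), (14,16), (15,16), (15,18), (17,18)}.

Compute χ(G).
χ(G) = 5

Clique number ω(G) = 4 (lower bound: χ ≥ ω).
Suppose a proper 4-coloring c exists. The clique [9, 11, 14, 16] takes 4 distinct colors; by symmetry let c(9) = 1, c(11) = 2, c(14) = 3, c(16) = 4.
- Vertex 15: neighbors [9, 14, 16] already have colors [1, 3, 4] ⇒ c(15) = 2.
- Vertex 13: neighbors [14, 16] already have colors [3, 4]; try each remaining color.
- Case c(13) = 1:
  - Vertex 10: neighbors [13, 11] already have colors [1, 2]; try each remaining color.
  - Case c(10) = 3:
    - Vertex 12: neighbors [13, 15, 10] already have colors [1, 2, 3] ⇒ c(12) = 4.
    - Vertex 17: neighbors [9, 11, 10, 12] already have colors [1, 2, 3, 4] — all 4 colors blocked. Contradiction.
  - Case c(10) = 4:
    - Vertex 12: neighbors [13, 15, 10] already have colors [1, 2, 4] ⇒ c(12) = 3.
    - Vertex 17: neighbors [9, 11, 12, 10] already have colors [1, 2, 3, 4] — all 4 colors blocked. Contradiction.
- Case c(13) = 2:
  - Vertex 17: neighbors [9, 11] already have colors [1, 2]; try each remaining color.
  - Case c(17) = 3:
    - Vertex 10: neighbors [11, 17] already have colors [2, 3]; try each remaining color.
    - Case c(10) = 1:
      - Vertex 12: neighbors [10, 13, 17] already have colors [1, 2, 3] ⇒ c(12) = 4.
      - Vertex 18: neighbors [10, 13, 17, 12] already have colors [1, 2, 3, 4] — all 4 colors blocked. Contradiction.
    - Case c(10) = 4:
      - Vertex 12: neighbors [13, 17, 10] already have colors [2, 3, 4] ⇒ c(12) = 1.
      - Vertex 18: neighbors [12, 13, 17, 10] already have colors [1, 2, 3, 4] — all 4 colors blocked. Contradiction.
  - Case c(17) = 4:
    - Vertex 10: neighbors [11, 17] already have colors [2, 4]; try each remaining color.
    - Case c(10) = 1:
      - Vertex 12: neighbors [10, 13, 17] already have colors [1, 2, 4] ⇒ c(12) = 3.
      - Vertex 18: neighbors [10, 13, 12, 17] already have colors [1, 2, 3, 4] — all 4 colors blocked. Contradiction.
    - Case c(10) = 3:
      - Vertex 12: neighbors [13, 10, 17] already have colors [2, 3, 4] ⇒ c(12) = 1.
      - Vertex 18: neighbors [12, 13, 10, 17] already have colors [1, 2, 3, 4] — all 4 colors blocked. Contradiction.
Every case ends in a contradiction, so G has no proper 4-coloring (χ ≥ 5).
The coloring below uses 5 colors, so χ(G) = 5.
A valid 5-coloring: color 1: [14, 17]; color 2: [12, 16]; color 3: [11, 13, 15]; color 4: [9, 18]; color 5: [10].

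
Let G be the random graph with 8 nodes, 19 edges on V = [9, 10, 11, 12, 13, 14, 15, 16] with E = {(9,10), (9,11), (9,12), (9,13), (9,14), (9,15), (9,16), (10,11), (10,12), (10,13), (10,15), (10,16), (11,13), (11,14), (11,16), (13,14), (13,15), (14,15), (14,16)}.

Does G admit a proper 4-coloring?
Yes, G is 4-colorable

A valid 4-coloring: color 1: [9]; color 2: [10, 14]; color 3: [11, 12, 15]; color 4: [13, 16].
(χ(G) = 4 ≤ 4.)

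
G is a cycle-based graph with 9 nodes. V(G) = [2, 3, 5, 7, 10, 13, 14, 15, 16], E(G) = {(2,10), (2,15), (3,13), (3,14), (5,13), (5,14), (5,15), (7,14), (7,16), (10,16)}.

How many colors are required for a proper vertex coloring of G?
χ(G) = 3

Clique number ω(G) = 2 (lower bound: χ ≥ ω).
Odd cycle [2, 15, 5, 14, 7, 16, 10] needs 3 colors (χ ≥ 3).
The coloring below uses 3 colors, so χ(G) = 3.
A valid 3-coloring: color 1: [2, 3, 5, 16]; color 2: [10, 13, 14, 15]; color 3: [7].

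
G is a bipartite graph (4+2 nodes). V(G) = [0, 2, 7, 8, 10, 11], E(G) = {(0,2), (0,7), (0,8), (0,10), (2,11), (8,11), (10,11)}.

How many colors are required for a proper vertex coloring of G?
Clique number ω(G) = 2 (lower bound: χ ≥ ω).
The graph is bipartite (no odd cycle), so 2 colors suffice: χ(G) = 2.
A valid 2-coloring: color 1: [0, 11]; color 2: [2, 7, 8, 10].

χ(G) = 2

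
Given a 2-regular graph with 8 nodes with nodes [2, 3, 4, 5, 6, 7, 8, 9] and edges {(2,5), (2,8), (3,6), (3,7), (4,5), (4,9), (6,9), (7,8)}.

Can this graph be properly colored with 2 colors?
Yes, G is 2-colorable

A valid 2-coloring: color 1: [2, 4, 6, 7]; color 2: [3, 5, 8, 9].
(χ(G) = 2 ≤ 2.)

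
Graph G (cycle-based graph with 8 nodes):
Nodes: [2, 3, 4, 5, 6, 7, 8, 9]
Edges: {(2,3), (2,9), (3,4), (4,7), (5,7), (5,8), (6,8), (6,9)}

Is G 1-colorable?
No, G is not 1-colorable

Edge (2,9) forces its endpoints to differ, so 1 color is not enough.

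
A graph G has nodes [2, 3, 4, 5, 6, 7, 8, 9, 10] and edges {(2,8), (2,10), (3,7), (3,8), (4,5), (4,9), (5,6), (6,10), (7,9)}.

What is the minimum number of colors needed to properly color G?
χ(G) = 3

Clique number ω(G) = 2 (lower bound: χ ≥ ω).
Odd cycle [5, 4, 9, 7, 3, 8, 2, 10, 6] needs 3 colors (χ ≥ 3).
The coloring below uses 3 colors, so χ(G) = 3.
A valid 3-coloring: color 1: [3, 5, 9, 10]; color 2: [4, 6, 7, 8]; color 3: [2].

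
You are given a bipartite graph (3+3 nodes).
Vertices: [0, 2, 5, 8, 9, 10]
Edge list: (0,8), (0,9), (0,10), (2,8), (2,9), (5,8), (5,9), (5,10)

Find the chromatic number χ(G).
χ(G) = 2

Clique number ω(G) = 2 (lower bound: χ ≥ ω).
The graph is bipartite (no odd cycle), so 2 colors suffice: χ(G) = 2.
A valid 2-coloring: color 1: [8, 9, 10]; color 2: [0, 2, 5].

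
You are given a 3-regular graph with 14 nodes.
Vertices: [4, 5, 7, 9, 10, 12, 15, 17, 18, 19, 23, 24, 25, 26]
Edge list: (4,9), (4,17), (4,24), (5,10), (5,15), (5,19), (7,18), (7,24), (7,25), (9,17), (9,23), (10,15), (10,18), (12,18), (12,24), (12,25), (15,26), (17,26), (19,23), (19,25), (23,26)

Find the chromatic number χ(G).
Clique number ω(G) = 3 (lower bound: χ ≥ ω).
The clique on [4, 9, 17] has size 3, forcing χ ≥ 3, and the coloring below uses 3 colors, so χ(G) = 3.
A valid 3-coloring: color 1: [7, 9, 10, 12, 19, 26]; color 2: [15, 17, 18, 23, 24, 25]; color 3: [4, 5].

χ(G) = 3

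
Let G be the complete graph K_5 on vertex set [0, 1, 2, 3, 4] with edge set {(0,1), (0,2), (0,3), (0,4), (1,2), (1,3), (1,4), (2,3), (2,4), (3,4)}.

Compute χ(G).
χ(G) = 5

Clique number ω(G) = 5 (lower bound: χ ≥ ω).
The clique on [0, 1, 2, 3, 4] has size 5, forcing χ ≥ 5, and the coloring below uses 5 colors, so χ(G) = 5.
A valid 5-coloring: color 1: [4]; color 2: [3]; color 3: [2]; color 4: [0]; color 5: [1].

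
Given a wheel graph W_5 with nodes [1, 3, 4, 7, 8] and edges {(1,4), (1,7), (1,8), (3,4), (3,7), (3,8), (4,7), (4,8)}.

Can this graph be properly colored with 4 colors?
Yes, G is 4-colorable

A valid 4-coloring: color 1: [4]; color 2: [1, 3]; color 3: [7, 8].
(χ(G) = 3 ≤ 4.)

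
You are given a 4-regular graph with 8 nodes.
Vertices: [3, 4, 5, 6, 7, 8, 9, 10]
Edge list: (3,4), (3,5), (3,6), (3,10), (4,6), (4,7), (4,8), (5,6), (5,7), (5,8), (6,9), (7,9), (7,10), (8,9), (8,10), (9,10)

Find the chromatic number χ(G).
Clique number ω(G) = 3 (lower bound: χ ≥ ω).
The clique on [8, 9, 10] has size 3, forcing χ ≥ 3, and the coloring below uses 3 colors, so χ(G) = 3.
A valid 3-coloring: color 1: [3, 7, 8]; color 2: [6, 10]; color 3: [4, 5, 9].

χ(G) = 3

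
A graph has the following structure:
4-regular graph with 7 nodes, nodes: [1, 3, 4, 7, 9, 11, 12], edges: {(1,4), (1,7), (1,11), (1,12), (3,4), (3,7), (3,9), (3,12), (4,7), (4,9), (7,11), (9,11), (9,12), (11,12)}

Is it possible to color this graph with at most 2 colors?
No, G is not 2-colorable

The clique on vertices [1, 11, 12] has size 3 > 2, so it alone needs 3 colors.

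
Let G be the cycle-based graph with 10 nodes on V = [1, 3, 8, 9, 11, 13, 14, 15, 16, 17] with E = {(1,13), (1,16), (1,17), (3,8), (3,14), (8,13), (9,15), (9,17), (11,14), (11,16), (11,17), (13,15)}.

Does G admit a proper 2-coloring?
No, G is not 2-colorable

Odd cycle [15, 13, 1, 17, 9] needs 3 colors (χ ≥ 3).
Hence χ(G) ≥ 3 > 2, so no proper 2-coloring exists.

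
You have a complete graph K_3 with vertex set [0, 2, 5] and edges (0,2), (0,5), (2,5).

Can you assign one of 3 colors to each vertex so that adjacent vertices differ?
Yes, G is 3-colorable

A valid 3-coloring: color 1: [5]; color 2: [2]; color 3: [0].
(χ(G) = 3 ≤ 3.)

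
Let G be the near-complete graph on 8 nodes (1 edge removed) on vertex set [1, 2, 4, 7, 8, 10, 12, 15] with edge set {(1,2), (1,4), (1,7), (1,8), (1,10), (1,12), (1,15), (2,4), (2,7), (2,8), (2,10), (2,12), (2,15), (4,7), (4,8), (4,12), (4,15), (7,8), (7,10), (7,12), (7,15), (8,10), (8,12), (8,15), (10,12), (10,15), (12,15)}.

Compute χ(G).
χ(G) = 7

Clique number ω(G) = 7 (lower bound: χ ≥ ω).
The clique on [1, 2, 7, 8, 10, 12, 15] has size 7, forcing χ ≥ 7, and the coloring below uses 7 colors, so χ(G) = 7.
A valid 7-coloring: color 1: [15]; color 2: [1]; color 3: [7]; color 4: [2]; color 5: [12]; color 6: [8]; color 7: [4, 10].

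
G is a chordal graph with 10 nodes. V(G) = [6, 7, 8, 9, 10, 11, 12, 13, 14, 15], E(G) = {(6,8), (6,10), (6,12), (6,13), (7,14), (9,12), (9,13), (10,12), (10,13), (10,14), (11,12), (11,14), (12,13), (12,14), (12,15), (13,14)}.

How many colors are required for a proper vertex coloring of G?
χ(G) = 4

Clique number ω(G) = 4 (lower bound: χ ≥ ω).
The clique on [6, 10, 12, 13] has size 4, forcing χ ≥ 4, and the coloring below uses 4 colors, so χ(G) = 4.
A valid 4-coloring: color 1: [7, 8, 12]; color 2: [6, 9, 14, 15]; color 3: [11, 13]; color 4: [10].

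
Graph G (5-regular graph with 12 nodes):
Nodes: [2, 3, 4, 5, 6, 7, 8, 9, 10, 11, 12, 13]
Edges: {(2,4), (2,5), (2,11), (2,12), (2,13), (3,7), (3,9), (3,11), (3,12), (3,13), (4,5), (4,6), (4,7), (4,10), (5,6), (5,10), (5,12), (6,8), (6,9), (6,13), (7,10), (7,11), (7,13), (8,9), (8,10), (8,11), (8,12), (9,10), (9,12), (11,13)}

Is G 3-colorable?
No, G is not 3-colorable

The clique on vertices [3, 7, 11, 13] has size 4 > 3, so it alone needs 4 colors.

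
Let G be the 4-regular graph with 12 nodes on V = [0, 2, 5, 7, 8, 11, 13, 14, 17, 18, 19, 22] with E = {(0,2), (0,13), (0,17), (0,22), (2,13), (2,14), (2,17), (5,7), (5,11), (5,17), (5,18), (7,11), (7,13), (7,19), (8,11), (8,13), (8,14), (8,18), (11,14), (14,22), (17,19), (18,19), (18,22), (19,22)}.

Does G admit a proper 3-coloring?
Yes, G is 3-colorable

A valid 3-coloring: color 1: [0, 7, 14, 18]; color 2: [2, 5, 8, 19]; color 3: [11, 13, 17, 22].
(χ(G) = 3 ≤ 3.)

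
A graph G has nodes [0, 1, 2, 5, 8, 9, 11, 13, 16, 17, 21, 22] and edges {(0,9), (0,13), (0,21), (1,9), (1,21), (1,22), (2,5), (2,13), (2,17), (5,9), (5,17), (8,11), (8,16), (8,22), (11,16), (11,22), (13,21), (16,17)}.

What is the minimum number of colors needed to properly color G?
Clique number ω(G) = 3 (lower bound: χ ≥ ω).
The clique on [0, 13, 21] has size 3, forcing χ ≥ 3, and the coloring below uses 3 colors, so χ(G) = 3.
A valid 3-coloring: color 1: [0, 1, 2, 8]; color 2: [9, 11, 17, 21]; color 3: [5, 13, 16, 22].

χ(G) = 3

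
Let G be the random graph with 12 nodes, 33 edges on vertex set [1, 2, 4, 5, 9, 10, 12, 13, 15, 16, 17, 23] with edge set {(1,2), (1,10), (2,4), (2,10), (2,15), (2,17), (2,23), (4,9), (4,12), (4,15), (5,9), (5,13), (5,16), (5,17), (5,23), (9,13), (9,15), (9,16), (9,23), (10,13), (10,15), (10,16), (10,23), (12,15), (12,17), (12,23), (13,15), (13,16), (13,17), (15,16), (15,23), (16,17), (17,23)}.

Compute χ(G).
Clique number ω(G) = 4 (lower bound: χ ≥ ω).
The clique on [5, 9, 13, 16] has size 4, forcing χ ≥ 4, and the coloring below uses 4 colors, so χ(G) = 4.
A valid 4-coloring: color 1: [1, 5, 15]; color 2: [4, 13, 23]; color 3: [2, 12, 16]; color 4: [9, 10, 17].

χ(G) = 4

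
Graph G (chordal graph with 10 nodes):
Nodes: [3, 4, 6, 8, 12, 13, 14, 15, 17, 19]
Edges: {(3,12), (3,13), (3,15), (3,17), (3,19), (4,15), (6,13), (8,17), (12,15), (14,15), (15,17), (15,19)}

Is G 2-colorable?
No, G is not 2-colorable

The clique on vertices [3, 15, 17] has size 3 > 2, so it alone needs 3 colors.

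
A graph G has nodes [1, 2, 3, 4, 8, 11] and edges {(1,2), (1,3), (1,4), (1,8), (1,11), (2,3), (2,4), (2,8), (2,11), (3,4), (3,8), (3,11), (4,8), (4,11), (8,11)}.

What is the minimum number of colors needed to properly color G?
χ(G) = 6

Clique number ω(G) = 6 (lower bound: χ ≥ ω).
The clique on [1, 2, 3, 4, 8, 11] has size 6, forcing χ ≥ 6, and the coloring below uses 6 colors, so χ(G) = 6.
A valid 6-coloring: color 1: [4]; color 2: [1]; color 3: [3]; color 4: [8]; color 5: [2]; color 6: [11].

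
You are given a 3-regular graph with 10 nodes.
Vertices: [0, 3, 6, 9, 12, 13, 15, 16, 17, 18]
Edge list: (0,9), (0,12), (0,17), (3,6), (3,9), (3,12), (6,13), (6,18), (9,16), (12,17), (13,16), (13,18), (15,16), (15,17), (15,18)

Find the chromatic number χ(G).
Clique number ω(G) = 3 (lower bound: χ ≥ ω).
The clique on [0, 12, 17] has size 3, forcing χ ≥ 3, and the coloring below uses 3 colors, so χ(G) = 3.
A valid 3-coloring: color 1: [3, 16, 17, 18]; color 2: [6, 9, 12, 15]; color 3: [0, 13].

χ(G) = 3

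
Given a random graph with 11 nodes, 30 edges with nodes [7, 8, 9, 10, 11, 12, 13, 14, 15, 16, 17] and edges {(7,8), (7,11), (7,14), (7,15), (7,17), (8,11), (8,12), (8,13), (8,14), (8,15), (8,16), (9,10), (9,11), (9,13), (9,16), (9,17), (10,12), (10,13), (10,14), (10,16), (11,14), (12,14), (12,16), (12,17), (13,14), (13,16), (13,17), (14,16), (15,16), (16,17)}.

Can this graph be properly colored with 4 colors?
Yes, G is 4-colorable

A valid 4-coloring: color 1: [7, 16]; color 2: [9, 14, 15]; color 3: [8, 10, 17]; color 4: [11, 12, 13].
(χ(G) = 4 ≤ 4.)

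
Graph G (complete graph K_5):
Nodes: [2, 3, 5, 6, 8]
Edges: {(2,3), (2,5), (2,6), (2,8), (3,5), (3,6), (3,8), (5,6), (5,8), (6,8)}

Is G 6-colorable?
A valid 6-coloring: color 1: [5]; color 2: [8]; color 3: [2]; color 4: [6]; color 5: [3].
(χ(G) = 5 ≤ 6.)

Yes, G is 6-colorable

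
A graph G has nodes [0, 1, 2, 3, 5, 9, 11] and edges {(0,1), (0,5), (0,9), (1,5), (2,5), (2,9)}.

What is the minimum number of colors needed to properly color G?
χ(G) = 3

Clique number ω(G) = 3 (lower bound: χ ≥ ω).
The clique on [0, 1, 5] has size 3, forcing χ ≥ 3, and the coloring below uses 3 colors, so χ(G) = 3.
A valid 3-coloring: color 1: [0, 2, 3, 11]; color 2: [5, 9]; color 3: [1].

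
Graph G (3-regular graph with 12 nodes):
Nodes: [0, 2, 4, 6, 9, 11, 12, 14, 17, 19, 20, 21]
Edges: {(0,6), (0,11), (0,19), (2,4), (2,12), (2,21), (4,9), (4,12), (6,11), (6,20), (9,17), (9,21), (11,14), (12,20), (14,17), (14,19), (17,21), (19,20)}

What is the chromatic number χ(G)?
Clique number ω(G) = 3 (lower bound: χ ≥ ω).
The clique on [0, 6, 11] has size 3, forcing χ ≥ 3, and the coloring below uses 3 colors, so χ(G) = 3.
A valid 3-coloring: color 1: [0, 4, 14, 20, 21]; color 2: [6, 9, 12, 19]; color 3: [2, 11, 17].

χ(G) = 3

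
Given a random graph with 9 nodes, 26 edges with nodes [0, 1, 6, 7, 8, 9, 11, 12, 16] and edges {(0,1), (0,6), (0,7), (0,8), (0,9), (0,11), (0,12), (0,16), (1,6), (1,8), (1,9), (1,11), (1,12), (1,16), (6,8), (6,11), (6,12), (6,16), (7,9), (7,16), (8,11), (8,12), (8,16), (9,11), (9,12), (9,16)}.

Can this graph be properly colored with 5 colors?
A valid 5-coloring: color 1: [0]; color 2: [1, 7]; color 3: [8, 9]; color 4: [6]; color 5: [11, 12, 16].
(χ(G) = 5 ≤ 5.)

Yes, G is 5-colorable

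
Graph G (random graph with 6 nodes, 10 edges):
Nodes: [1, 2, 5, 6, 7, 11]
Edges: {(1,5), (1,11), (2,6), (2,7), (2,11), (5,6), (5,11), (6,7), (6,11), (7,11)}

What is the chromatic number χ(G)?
Clique number ω(G) = 4 (lower bound: χ ≥ ω).
The clique on [2, 6, 7, 11] has size 4, forcing χ ≥ 4, and the coloring below uses 4 colors, so χ(G) = 4.
A valid 4-coloring: color 1: [11]; color 2: [1, 6]; color 3: [5, 7]; color 4: [2].

χ(G) = 4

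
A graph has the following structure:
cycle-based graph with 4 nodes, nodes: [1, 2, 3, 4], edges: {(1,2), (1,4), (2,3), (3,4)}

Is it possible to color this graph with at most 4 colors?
Yes, G is 4-colorable

A valid 4-coloring: color 1: [1, 3]; color 2: [2, 4].
(χ(G) = 2 ≤ 4.)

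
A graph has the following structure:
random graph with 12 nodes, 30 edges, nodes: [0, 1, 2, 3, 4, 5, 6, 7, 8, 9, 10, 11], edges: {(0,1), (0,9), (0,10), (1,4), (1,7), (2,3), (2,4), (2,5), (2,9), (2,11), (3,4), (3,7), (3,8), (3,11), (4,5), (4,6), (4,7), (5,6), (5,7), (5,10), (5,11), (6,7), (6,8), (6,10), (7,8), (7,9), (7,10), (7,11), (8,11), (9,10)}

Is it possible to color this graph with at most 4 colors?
Yes, G is 4-colorable

A valid 4-coloring: color 1: [0, 2, 7]; color 2: [4, 8, 10]; color 3: [1, 3, 5, 9]; color 4: [6, 11].
(χ(G) = 4 ≤ 4.)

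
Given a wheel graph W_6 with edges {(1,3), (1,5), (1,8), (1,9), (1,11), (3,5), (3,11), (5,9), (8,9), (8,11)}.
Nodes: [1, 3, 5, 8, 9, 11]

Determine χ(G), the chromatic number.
χ(G) = 4

Clique number ω(G) = 3 (lower bound: χ ≥ ω).
Odd cycle [8, 9, 5, 3, 11] needs 3 colors (χ ≥ 3).
Vertex 1 is adjacent to every vertex of [3, 5, 8, 9, 11], which already need 3 colors among themselves, so 1 needs a new color (χ ≥ 4).
The coloring below uses 4 colors, so χ(G) = 4.
A valid 4-coloring: color 1: [1]; color 2: [3, 8]; color 3: [9, 11]; color 4: [5].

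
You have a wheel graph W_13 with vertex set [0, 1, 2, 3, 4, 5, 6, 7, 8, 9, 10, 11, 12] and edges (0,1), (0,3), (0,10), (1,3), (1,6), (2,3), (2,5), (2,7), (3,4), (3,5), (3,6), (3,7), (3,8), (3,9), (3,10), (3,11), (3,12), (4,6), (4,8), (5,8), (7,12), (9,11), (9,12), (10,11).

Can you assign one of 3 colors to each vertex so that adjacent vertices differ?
A valid 3-coloring: color 1: [3]; color 2: [1, 4, 5, 7, 9, 10]; color 3: [0, 2, 6, 8, 11, 12].
(χ(G) = 3 ≤ 3.)

Yes, G is 3-colorable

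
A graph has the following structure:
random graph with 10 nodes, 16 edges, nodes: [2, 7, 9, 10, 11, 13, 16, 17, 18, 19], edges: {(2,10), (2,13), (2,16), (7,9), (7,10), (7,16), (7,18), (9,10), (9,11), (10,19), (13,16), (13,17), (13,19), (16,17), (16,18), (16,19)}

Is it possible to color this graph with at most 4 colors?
A valid 4-coloring: color 1: [10, 11, 16]; color 2: [7, 13]; color 3: [2, 9, 17, 18, 19].
(χ(G) = 3 ≤ 4.)

Yes, G is 4-colorable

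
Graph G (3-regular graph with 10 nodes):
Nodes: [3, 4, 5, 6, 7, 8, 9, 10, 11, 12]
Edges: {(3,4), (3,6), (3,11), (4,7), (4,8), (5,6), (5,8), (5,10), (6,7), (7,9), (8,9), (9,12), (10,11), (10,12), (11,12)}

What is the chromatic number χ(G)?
Clique number ω(G) = 3 (lower bound: χ ≥ ω).
The clique on [10, 11, 12] has size 3, forcing χ ≥ 3, and the coloring below uses 3 colors, so χ(G) = 3.
A valid 3-coloring: color 1: [3, 7, 8, 10]; color 2: [4, 5, 12]; color 3: [6, 9, 11].

χ(G) = 3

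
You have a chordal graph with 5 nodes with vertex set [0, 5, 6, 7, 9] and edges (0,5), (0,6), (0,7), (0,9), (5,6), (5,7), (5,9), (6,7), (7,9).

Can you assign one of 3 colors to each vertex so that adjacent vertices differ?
The clique on vertices [0, 5, 7, 9] has size 4 > 3, so it alone needs 4 colors.

No, G is not 3-colorable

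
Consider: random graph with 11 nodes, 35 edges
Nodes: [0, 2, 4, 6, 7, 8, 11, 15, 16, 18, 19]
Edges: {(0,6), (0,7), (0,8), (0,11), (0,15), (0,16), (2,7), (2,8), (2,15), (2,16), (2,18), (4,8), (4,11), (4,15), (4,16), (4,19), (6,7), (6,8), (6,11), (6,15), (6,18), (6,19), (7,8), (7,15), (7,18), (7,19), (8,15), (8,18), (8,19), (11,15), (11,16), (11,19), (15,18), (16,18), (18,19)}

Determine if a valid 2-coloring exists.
No, G is not 2-colorable

The clique on vertices [2, 7, 8, 15, 18] has size 5 > 2, so it alone needs 5 colors.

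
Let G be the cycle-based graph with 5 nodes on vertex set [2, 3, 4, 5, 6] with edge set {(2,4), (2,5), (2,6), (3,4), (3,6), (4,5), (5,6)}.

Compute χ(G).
χ(G) = 3

Clique number ω(G) = 3 (lower bound: χ ≥ ω).
The clique on [2, 4, 5] has size 3, forcing χ ≥ 3, and the coloring below uses 3 colors, so χ(G) = 3.
A valid 3-coloring: color 1: [4, 6]; color 2: [3, 5]; color 3: [2].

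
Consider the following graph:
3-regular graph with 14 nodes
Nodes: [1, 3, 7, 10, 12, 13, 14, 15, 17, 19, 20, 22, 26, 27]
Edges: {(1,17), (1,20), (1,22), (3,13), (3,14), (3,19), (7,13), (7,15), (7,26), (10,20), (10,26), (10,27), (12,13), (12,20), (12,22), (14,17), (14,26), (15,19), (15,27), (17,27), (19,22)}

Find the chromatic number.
Clique number ω(G) = 2 (lower bound: χ ≥ ω).
Odd cycle [27, 15, 7, 26, 10] needs 3 colors (χ ≥ 3).
The coloring below uses 3 colors, so χ(G) = 3.
A valid 3-coloring: color 1: [1, 7, 12, 14, 19, 27]; color 2: [13, 15, 17, 20, 22, 26]; color 3: [3, 10].

χ(G) = 3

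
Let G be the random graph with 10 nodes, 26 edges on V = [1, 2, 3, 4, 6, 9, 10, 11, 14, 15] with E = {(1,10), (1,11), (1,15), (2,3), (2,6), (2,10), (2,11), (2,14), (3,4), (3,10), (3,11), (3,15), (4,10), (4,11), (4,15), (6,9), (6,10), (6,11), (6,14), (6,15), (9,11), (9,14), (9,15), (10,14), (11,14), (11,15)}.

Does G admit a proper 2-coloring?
No, G is not 2-colorable

The clique on vertices [2, 6, 10, 14] has size 4 > 2, so it alone needs 4 colors.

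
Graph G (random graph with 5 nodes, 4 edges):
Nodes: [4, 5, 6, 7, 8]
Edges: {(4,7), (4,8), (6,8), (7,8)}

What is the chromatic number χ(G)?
χ(G) = 3

Clique number ω(G) = 3 (lower bound: χ ≥ ω).
The clique on [4, 7, 8] has size 3, forcing χ ≥ 3, and the coloring below uses 3 colors, so χ(G) = 3.
A valid 3-coloring: color 1: [5, 8]; color 2: [6, 7]; color 3: [4].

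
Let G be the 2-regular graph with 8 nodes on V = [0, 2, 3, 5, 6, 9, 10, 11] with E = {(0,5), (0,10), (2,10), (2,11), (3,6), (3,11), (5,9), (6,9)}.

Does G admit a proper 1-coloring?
Edge (0,10) forces its endpoints to differ, so 1 color is not enough.

No, G is not 1-colorable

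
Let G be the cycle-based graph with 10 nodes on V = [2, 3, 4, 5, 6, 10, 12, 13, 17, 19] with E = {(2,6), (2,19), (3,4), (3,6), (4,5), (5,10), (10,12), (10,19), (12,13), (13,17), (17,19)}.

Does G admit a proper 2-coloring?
No, G is not 2-colorable

Odd cycle [17, 13, 12, 10, 19] needs 3 colors (χ ≥ 3).
Hence χ(G) ≥ 3 > 2, so no proper 2-coloring exists.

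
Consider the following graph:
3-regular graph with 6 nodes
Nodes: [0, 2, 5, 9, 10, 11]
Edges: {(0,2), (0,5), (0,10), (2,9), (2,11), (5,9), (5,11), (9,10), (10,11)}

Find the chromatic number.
χ(G) = 2

Clique number ω(G) = 2 (lower bound: χ ≥ ω).
The graph is bipartite (no odd cycle), so 2 colors suffice: χ(G) = 2.
A valid 2-coloring: color 1: [0, 9, 11]; color 2: [2, 5, 10].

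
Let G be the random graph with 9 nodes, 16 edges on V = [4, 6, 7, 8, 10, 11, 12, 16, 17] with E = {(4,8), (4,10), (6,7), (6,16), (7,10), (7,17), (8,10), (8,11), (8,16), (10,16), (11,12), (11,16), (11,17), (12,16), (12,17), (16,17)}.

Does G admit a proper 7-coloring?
Yes, G is 7-colorable

A valid 7-coloring: color 1: [4, 7, 16]; color 2: [6, 8, 17]; color 3: [10, 11]; color 4: [12].
(χ(G) = 4 ≤ 7.)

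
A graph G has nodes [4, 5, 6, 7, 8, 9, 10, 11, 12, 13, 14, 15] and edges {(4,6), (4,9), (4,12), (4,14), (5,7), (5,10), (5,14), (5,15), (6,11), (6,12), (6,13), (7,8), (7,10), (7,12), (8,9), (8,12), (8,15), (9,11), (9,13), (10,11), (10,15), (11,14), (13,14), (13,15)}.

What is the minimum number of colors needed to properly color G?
χ(G) = 3

Clique number ω(G) = 3 (lower bound: χ ≥ ω).
The clique on [4, 6, 12] has size 3, forcing χ ≥ 3, and the coloring below uses 3 colors, so χ(G) = 3.
A valid 3-coloring: color 1: [9, 10, 12, 14]; color 2: [4, 5, 8, 11, 13]; color 3: [6, 7, 15].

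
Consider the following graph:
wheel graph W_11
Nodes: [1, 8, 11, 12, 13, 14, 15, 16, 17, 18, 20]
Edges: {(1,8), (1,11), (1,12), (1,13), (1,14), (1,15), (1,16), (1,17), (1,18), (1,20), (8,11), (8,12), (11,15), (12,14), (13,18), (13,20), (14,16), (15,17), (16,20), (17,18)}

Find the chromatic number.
χ(G) = 3

Clique number ω(G) = 3 (lower bound: χ ≥ ω).
The clique on [1, 8, 11] has size 3, forcing χ ≥ 3, and the coloring below uses 3 colors, so χ(G) = 3.
A valid 3-coloring: color 1: [1]; color 2: [8, 14, 15, 18, 20]; color 3: [11, 12, 13, 16, 17].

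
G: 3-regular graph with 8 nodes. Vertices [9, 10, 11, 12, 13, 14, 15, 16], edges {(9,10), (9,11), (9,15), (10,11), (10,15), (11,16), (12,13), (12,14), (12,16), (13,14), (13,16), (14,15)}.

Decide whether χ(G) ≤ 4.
Yes, G is 4-colorable

A valid 4-coloring: color 1: [11, 13, 15]; color 2: [9, 12]; color 3: [10, 14, 16].
(χ(G) = 3 ≤ 4.)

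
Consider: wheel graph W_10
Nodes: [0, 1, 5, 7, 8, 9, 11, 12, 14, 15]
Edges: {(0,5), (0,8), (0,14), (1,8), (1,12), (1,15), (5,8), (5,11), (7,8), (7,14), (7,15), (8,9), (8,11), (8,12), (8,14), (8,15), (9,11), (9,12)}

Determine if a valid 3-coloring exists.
No, G is not 3-colorable

Odd cycle [12, 1, 15, 7, 14, 0, 5, 11, 9] needs 3 colors (χ ≥ 3).
Vertex 8 is adjacent to every vertex of [0, 1, 5, 7, 9, 11, 12, 14, 15], which already need 3 colors among themselves, so 8 needs a new color (χ ≥ 4).
Hence χ(G) ≥ 4 > 3, so no proper 3-coloring exists.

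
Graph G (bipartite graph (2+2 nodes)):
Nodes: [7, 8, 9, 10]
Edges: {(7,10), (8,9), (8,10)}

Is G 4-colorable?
Yes, G is 4-colorable

A valid 4-coloring: color 1: [7, 8]; color 2: [9, 10].
(χ(G) = 2 ≤ 4.)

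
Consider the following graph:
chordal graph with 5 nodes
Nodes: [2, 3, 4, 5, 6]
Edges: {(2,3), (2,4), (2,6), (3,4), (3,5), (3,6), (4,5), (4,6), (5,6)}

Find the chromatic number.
Clique number ω(G) = 4 (lower bound: χ ≥ ω).
The clique on [2, 3, 4, 6] has size 4, forcing χ ≥ 4, and the coloring below uses 4 colors, so χ(G) = 4.
A valid 4-coloring: color 1: [4]; color 2: [3]; color 3: [6]; color 4: [2, 5].

χ(G) = 4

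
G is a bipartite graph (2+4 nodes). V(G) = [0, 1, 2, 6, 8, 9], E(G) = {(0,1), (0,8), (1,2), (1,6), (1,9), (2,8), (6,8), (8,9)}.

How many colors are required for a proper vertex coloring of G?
χ(G) = 2

Clique number ω(G) = 2 (lower bound: χ ≥ ω).
The graph is bipartite (no odd cycle), so 2 colors suffice: χ(G) = 2.
A valid 2-coloring: color 1: [1, 8]; color 2: [0, 2, 6, 9].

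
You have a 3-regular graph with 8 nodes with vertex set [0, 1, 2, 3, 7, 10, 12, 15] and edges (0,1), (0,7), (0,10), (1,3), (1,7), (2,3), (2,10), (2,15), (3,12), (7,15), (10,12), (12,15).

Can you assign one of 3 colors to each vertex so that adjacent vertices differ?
Yes, G is 3-colorable

A valid 3-coloring: color 1: [2, 7, 12]; color 2: [1, 10, 15]; color 3: [0, 3].
(χ(G) = 3 ≤ 3.)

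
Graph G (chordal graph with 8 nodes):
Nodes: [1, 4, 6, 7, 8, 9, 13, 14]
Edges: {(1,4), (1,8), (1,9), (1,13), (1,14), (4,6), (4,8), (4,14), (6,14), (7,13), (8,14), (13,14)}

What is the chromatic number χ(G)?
Clique number ω(G) = 4 (lower bound: χ ≥ ω).
The clique on [1, 4, 8, 14] has size 4, forcing χ ≥ 4, and the coloring below uses 4 colors, so χ(G) = 4.
A valid 4-coloring: color 1: [1, 6, 7]; color 2: [9, 14]; color 3: [4, 13]; color 4: [8].

χ(G) = 4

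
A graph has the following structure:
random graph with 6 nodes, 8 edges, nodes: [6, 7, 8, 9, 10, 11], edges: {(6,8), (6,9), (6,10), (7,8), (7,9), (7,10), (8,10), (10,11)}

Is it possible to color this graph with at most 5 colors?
Yes, G is 5-colorable

A valid 5-coloring: color 1: [9, 10]; color 2: [8, 11]; color 3: [6, 7].
(χ(G) = 3 ≤ 5.)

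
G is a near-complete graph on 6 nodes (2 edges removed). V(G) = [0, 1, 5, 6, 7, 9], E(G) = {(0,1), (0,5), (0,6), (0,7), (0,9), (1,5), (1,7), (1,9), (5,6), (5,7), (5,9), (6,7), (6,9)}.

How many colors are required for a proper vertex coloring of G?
χ(G) = 4

Clique number ω(G) = 4 (lower bound: χ ≥ ω).
The clique on [0, 1, 5, 9] has size 4, forcing χ ≥ 4, and the coloring below uses 4 colors, so χ(G) = 4.
A valid 4-coloring: color 1: [5]; color 2: [0]; color 3: [1, 6]; color 4: [7, 9].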